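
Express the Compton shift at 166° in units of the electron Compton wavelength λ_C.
1.9703 λ_C

The Compton shift formula is:
Δλ = λ_C(1 - cos θ)

Dividing both sides by λ_C:
Δλ/λ_C = 1 - cos θ

For θ = 166°:
Δλ/λ_C = 1 - cos(166°)
Δλ/λ_C = 1 - -0.9703
Δλ/λ_C = 1.9703

This means the shift is 1.9703 × λ_C = 4.7805 pm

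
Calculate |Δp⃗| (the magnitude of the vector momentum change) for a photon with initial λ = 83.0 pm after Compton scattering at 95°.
1.1592e-23 kg·m/s

Photon momentum magnitude is p = h/λ.

Initial momentum:
p₀ = h/λ = 6.6261e-34/8.3000e-11 = 7.9832e-24 kg·m/s

After scattering:
λ' = λ + Δλ = 83.0 + 2.6378 = 85.6378 pm
p' = h/λ' = 6.6261e-34/8.5638e-11 = 7.7373e-24 kg·m/s

Momentum is a vector; the scattered photon's direction makes angle θ = 95° with the incident direction. The magnitude of the vector change Δp⃗ = p⃗₀ − p⃗' is found from the law of cosines:
|Δp⃗|² = p₀² + p'² − 2p₀p'cos θ
|Δp⃗|² = (7.9832e-24)² + (7.7373e-24)² − 2·7.9832e-24·7.7373e-24·cos(95°)
|Δp⃗| = 1.1592e-23 kg·m/s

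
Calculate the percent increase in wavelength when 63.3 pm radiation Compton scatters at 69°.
2.4594%

Calculate the Compton shift:
Δλ = λ_C(1 - cos(69°))
Δλ = 2.4263 × (1 - cos(69°))
Δλ = 2.4263 × 0.6416
Δλ = 1.5568 pm

Percentage change:
(Δλ/λ₀) × 100 = (1.5568/63.3) × 100
= 2.4594%

(Intermediate values are shown rounded; full precision is carried through to the final answer.)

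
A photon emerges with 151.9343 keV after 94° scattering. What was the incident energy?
222.8000 keV

Convert final energy to wavelength (hc ≈ 1239.842 keV·pm):
λ' = hc/E' = 1239.842 / 151.9343 = 8.1604 pm

Calculate the Compton shift:
Δλ = λ_C(1 - cos(94°))
Δλ = 2.4263 × (1 - cos(94°))
Δλ = 2.5956 pm

Initial wavelength:
λ = λ' - Δλ = 8.1604 - 2.5956 = 5.5648 pm

Initial energy:
E = hc/λ = 1239.842 / 5.5648 = 222.8000 keV

(Intermediate values are shown rounded; full precision is carried through to the final answer.)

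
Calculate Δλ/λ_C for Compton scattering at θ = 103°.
1.2250 λ_C

The Compton shift formula is:
Δλ = λ_C(1 - cos θ)

Dividing both sides by λ_C:
Δλ/λ_C = 1 - cos θ

For θ = 103°:
Δλ/λ_C = 1 - cos(103°)
Δλ/λ_C = 1 - -0.2250
Δλ/λ_C = 1.2250

This means the shift is 1.2250 × λ_C = 2.9721 pm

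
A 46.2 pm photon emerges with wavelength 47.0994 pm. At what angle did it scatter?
51.00°

First find the wavelength shift:
Δλ = λ' - λ = 47.0994 - 46.2 = 0.8994 pm

Using Δλ = λ_C(1 - cos θ), with λ_C = h/(m_e·c) ≈ 2.42631024 pm:
cos θ = 1 - Δλ/λ_C
cos θ = 1 - 0.8994/2.42631024
cos θ = 0.629314

θ = arccos(0.629314)
θ = 51.00°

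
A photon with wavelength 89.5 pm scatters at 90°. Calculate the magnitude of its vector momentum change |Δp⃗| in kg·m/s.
1.0333e-23 kg·m/s

Photon momentum magnitude is p = h/λ.

Initial momentum:
p₀ = h/λ = 6.6261e-34/8.9500e-11 = 7.4034e-24 kg·m/s

After scattering:
λ' = λ + Δλ = 89.5 + 2.4263 = 91.9263 pm
p' = h/λ' = 6.6261e-34/9.1926e-11 = 7.2080e-24 kg·m/s

Momentum is a vector; the scattered photon's direction makes angle θ = 90° with the incident direction. The magnitude of the vector change Δp⃗ = p⃗₀ − p⃗' is found from the law of cosines:
|Δp⃗|² = p₀² + p'² − 2p₀p'cos θ
|Δp⃗|² = (7.4034e-24)² + (7.2080e-24)² − 2·7.4034e-24·7.2080e-24·cos(90°)
|Δp⃗| = 1.0333e-23 kg·m/s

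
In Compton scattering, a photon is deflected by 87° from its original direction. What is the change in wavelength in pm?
2.2993 pm

Using the Compton scattering formula:
Δλ = λ_C(1 - cos θ)

where λ_C = h/(m_e·c) ≈ 2.4263 pm is the Compton wavelength of an electron.

For θ = 87°:
cos(87°) = 0.0523
1 - cos(87°) = 0.9477

Δλ = 2.4263 × 0.9477
Δλ = 2.2993 pm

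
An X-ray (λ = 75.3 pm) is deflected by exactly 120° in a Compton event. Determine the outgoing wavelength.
78.9395 pm

Using the Compton formula: λ' = λ + λ_C(1 − cos θ)

For θ = 120°, cos θ = -1/2 (exact) = -0.5000, so:
1 − cos 120° = 1 − (-1/2) = 1.5000

Δλ = λ_C × 1.5000 = 2.4263 × 1.5000 = 3.6395 pm

λ' = 75.3 + 3.6395 = 78.9395 pm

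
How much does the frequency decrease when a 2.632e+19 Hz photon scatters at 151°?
7.511e+18 Hz (decrease)

Convert frequency to wavelength (c = 299792458 m/s):
λ₀ = c/f₀ = 299792458/2.632e+19 = 1.1390291e-11 m = 11.3903 pm

Calculate Compton shift:
Δλ = λ_C(1 - cos(151°)) = 4.5484 pm

Final wavelength:
λ' = λ₀ + Δλ = 11.3903 + 4.5484 = 15.9387 pm

Final frequency:
f' = c/λ' = 299792458/1.5938700e-11 = 1.8809091e+19 Hz

Frequency shift (decrease):
Δf = f₀ - f' = 2.632e+19 - 1.8809091e+19 = 7.511e+18 Hz

(Intermediate values are shown rounded; full precision is carried through to the final answer.)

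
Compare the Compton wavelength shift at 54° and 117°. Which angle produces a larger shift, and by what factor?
117° produces the larger shift by a factor of 3.527

Calculate both shifts using Δλ = λ_C(1 - cos θ):

For θ₁ = 54°:
Δλ₁ = 2.4263 × (1 - cos(54°))
Δλ₁ = 2.4263 × 0.4122
Δλ₁ = 1.0002 pm

For θ₂ = 117°:
Δλ₂ = 2.4263 × (1 - cos(117°))
Δλ₂ = 2.4263 × 1.4540
Δλ₂ = 3.5278 pm

The 117° angle produces the larger shift.
Ratio: 3.5278/1.0002 = 3.527

(Intermediate values are shown rounded; full precision is carried through to the final answer.)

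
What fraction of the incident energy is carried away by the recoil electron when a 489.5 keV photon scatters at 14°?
0.0277 (or 2.77%)

Calculate initial and final photon energies:

Initial: E₀ = 489.5 keV → λ₀ = 2.5329 pm
Compton shift: Δλ = 0.0721 pm
Final wavelength: λ' = 2.6049 pm
Final energy: E' = 475.9569 keV

Fractional energy loss:
(E₀ - E')/E₀ = (489.5000 - 475.9569)/489.5000
= 13.5431/489.5000
= 0.0277
= 2.77%

(Intermediate values are shown rounded; full precision is carried through to the final answer.)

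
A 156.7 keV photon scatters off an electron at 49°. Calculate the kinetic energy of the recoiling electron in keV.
14.9505 keV

By energy conservation: K_e = E_initial - E_final

First find the scattered photon energy:
Initial wavelength: λ = hc/E = 7.9122 pm
Compton shift: Δλ = λ_C(1 - cos(49°)) = 0.8345 pm
Final wavelength: λ' = 7.9122 + 0.8345 = 8.7467 pm
Final photon energy: E' = hc/λ' = 141.7495 keV

Electron kinetic energy:
K_e = E - E' = 156.7000 - 141.7495 = 14.9505 keV

(Intermediate values are shown rounded; full precision is carried through to the final answer.)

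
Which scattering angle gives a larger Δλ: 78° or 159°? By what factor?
159° produces the larger shift by a factor of 2.441

Calculate both shifts using Δλ = λ_C(1 - cos θ):

For θ₁ = 78°:
Δλ₁ = 2.4263 × (1 - cos(78°))
Δλ₁ = 2.4263 × 0.7921
Δλ₁ = 1.9219 pm

For θ₂ = 159°:
Δλ₂ = 2.4263 × (1 - cos(159°))
Δλ₂ = 2.4263 × 1.9336
Δλ₂ = 4.6915 pm

The 159° angle produces the larger shift.
Ratio: 4.6915/1.9219 = 2.441

(Intermediate values are shown rounded; full precision is carried through to the final answer.)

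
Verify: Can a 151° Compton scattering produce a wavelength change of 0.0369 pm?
No, inconsistent

Calculate the expected shift for θ = 151°:

Δλ_expected = λ_C(1 - cos(151°))
Δλ_expected = 2.4263 × (1 - cos(151°))
Δλ_expected = 2.4263 × 1.8746
Δλ_expected = 4.5484 pm

Given shift: 0.0369 pm
Expected shift: 4.5484 pm
Difference: 4.5115 pm

The values do not match. The given shift corresponds to θ ≈ 10.0°, not 151°.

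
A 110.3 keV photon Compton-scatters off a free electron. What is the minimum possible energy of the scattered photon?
77.0411 keV (at θ = 180°)

The scattered photon has minimum energy when its wavelength is maximum, i.e., when the Compton shift Δλ = λ_C(1 − cos θ) is maximum. This occurs at θ = 180° (backscattering), giving Δλ_max = 2λ_C = 4.8526 pm.

Initial wavelength: λ₀ = hc/E₀ = 11.2406 pm
Maximum final wavelength: λ'_max = λ₀ + 2λ_C = 11.2406 + 4.8526 = 16.0933 pm
Minimum final energy: E'_min = hc/λ'_max = 77.0411 keV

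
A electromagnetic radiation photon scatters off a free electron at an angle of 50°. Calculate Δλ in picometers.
0.8667 pm

Using the Compton scattering formula:
Δλ = λ_C(1 - cos θ)

where λ_C = h/(m_e·c) ≈ 2.4263 pm is the Compton wavelength of an electron.

For θ = 50°:
cos(50°) = 0.6428
1 - cos(50°) = 0.3572

Δλ = 2.4263 × 0.3572
Δλ = 0.8667 pm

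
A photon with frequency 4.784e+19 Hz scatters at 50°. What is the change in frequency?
5.813e+18 Hz (decrease)

Convert frequency to wavelength (c = 299792458 m/s):
λ₀ = c/f₀ = 299792458/4.784e+19 = 6.2665648e-12 m = 6.2666 pm

Calculate Compton shift:
Δλ = λ_C(1 - cos(50°)) = 0.8667 pm

Final wavelength:
λ' = λ₀ + Δλ = 6.2666 + 0.8667 = 7.1333 pm

Final frequency:
f' = c/λ' = 299792458/7.1332728e-12 = 4.2027337e+19 Hz

Frequency shift (decrease):
Δf = f₀ - f' = 4.784e+19 - 4.2027337e+19 = 5.813e+18 Hz

(Intermediate values are shown rounded; full precision is carried through to the final answer.)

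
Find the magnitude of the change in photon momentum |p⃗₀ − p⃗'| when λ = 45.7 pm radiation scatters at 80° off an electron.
1.8254e-23 kg·m/s

Photon momentum magnitude is p = h/λ.

Initial momentum:
p₀ = h/λ = 6.6261e-34/4.5700e-11 = 1.4499e-23 kg·m/s

After scattering:
λ' = λ + Δλ = 45.7 + 2.0050 = 47.7050 pm
p' = h/λ' = 6.6261e-34/4.7705e-11 = 1.3890e-23 kg·m/s

Momentum is a vector; the scattered photon's direction makes angle θ = 80° with the incident direction. The magnitude of the vector change Δp⃗ = p⃗₀ − p⃗' is found from the law of cosines:
|Δp⃗|² = p₀² + p'² − 2p₀p'cos θ
|Δp⃗|² = (1.4499e-23)² + (1.3890e-23)² − 2·1.4499e-23·1.3890e-23·cos(80°)
|Δp⃗| = 1.8254e-23 kg·m/s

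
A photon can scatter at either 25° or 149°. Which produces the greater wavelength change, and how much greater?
149° produces the larger shift by a factor of 19.822

Calculate both shifts using Δλ = λ_C(1 - cos θ):

For θ₁ = 25°:
Δλ₁ = 2.4263 × (1 - cos(25°))
Δλ₁ = 2.4263 × 0.0937
Δλ₁ = 0.2273 pm

For θ₂ = 149°:
Δλ₂ = 2.4263 × (1 - cos(149°))
Δλ₂ = 2.4263 × 1.8572
Δλ₂ = 4.5061 pm

The 149° angle produces the larger shift.
Ratio: 4.5061/0.2273 = 19.822

(Intermediate values are shown rounded; full precision is carried through to the final answer.)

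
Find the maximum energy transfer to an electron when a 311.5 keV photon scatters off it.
171.1329 keV

Maximum energy transfer occurs at θ = 180° (backscattering).

Initial photon: E₀ = 311.5 keV → λ₀ = 3.9802 pm

Maximum Compton shift (at 180°):
Δλ_max = 2λ_C = 2 × 2.4263 = 4.8526 pm

Final wavelength:
λ' = 3.9802 + 4.8526 = 8.8329 pm

Minimum photon energy (maximum energy to electron):
E'_min = hc/λ' = 140.3671 keV

Maximum electron kinetic energy:
K_max = E₀ - E'_min = 311.5000 - 140.3671 = 171.1329 keV

(Intermediate values are shown rounded; full precision is carried through to the final answer.)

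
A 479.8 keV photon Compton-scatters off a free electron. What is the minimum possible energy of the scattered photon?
166.7193 keV (at θ = 180°)

The scattered photon has minimum energy when its wavelength is maximum, i.e., when the Compton shift Δλ = λ_C(1 − cos θ) is maximum. This occurs at θ = 180° (backscattering), giving Δλ_max = 2λ_C = 4.8526 pm.

Initial wavelength: λ₀ = hc/E₀ = 2.5841 pm
Maximum final wavelength: λ'_max = λ₀ + 2λ_C = 2.5841 + 4.8526 = 7.4367 pm
Minimum final energy: E'_min = hc/λ'_max = 166.7193 keV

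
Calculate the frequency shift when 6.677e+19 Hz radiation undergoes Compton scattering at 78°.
2.001e+19 Hz (decrease)

Convert frequency to wavelength (c = 299792458 m/s):
λ₀ = c/f₀ = 299792458/6.677e+19 = 4.4899275e-12 m = 4.4899 pm

Calculate Compton shift:
Δλ = λ_C(1 - cos(78°)) = 1.9219 pm

Final wavelength:
λ' = λ₀ + Δλ = 4.4899 + 1.9219 = 6.4118 pm

Final frequency:
f' = c/λ' = 299792458/6.4117795e-12 = 4.6756514e+19 Hz

Frequency shift (decrease):
Δf = f₀ - f' = 6.677e+19 - 4.6756514e+19 = 2.001e+19 Hz

(Intermediate values are shown rounded; full precision is carried through to the final answer.)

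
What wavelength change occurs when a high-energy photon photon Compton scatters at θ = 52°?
0.9325 pm

Using the Compton scattering formula:
Δλ = λ_C(1 - cos θ)

where λ_C = h/(m_e·c) ≈ 2.4263 pm is the Compton wavelength of an electron.

For θ = 52°:
cos(52°) = 0.6157
1 - cos(52°) = 0.3843

Δλ = 2.4263 × 0.3843
Δλ = 0.9325 pm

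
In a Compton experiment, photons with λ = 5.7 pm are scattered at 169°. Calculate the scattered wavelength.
10.5080 pm

Using the Compton scattering formula:
λ' = λ + Δλ = λ + λ_C(1 - cos θ)

Given:
- Initial wavelength λ = 5.7 pm
- Scattering angle θ = 169°
- Compton wavelength λ_C ≈ 2.4263 pm

Calculate the shift:
Δλ = 2.4263 × (1 - cos(169°))
Δλ = 2.4263 × 1.9816
Δλ = 4.8080 pm

Final wavelength:
λ' = 5.7 + 4.8080 = 10.5080 pm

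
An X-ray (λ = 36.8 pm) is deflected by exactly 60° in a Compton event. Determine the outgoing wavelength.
38.0132 pm

Using the Compton formula: λ' = λ + λ_C(1 − cos θ)

For θ = 60°, cos θ = 1/2 (exact) = 0.5000, so:
1 − cos 60° = 1 − (1/2) = 0.5000

Δλ = λ_C × 0.5000 = 2.4263 × 0.5000 = 1.2132 pm

λ' = 36.8 + 1.2132 = 38.0132 pm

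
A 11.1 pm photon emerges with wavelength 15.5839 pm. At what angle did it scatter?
148.00°

First find the wavelength shift:
Δλ = λ' - λ = 15.5839 - 11.1 = 4.4839 pm

Using Δλ = λ_C(1 - cos θ), with λ_C = h/(m_e·c) ≈ 2.42631024 pm:
cos θ = 1 - Δλ/λ_C
cos θ = 1 - 4.4839/2.42631024
cos θ = -0.848032

θ = arccos(-0.848032)
θ = 148.00°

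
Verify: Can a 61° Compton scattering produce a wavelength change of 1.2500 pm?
Yes, consistent

Calculate the expected shift for θ = 61°:

Δλ_expected = λ_C(1 - cos(61°))
Δλ_expected = 2.4263 × (1 - cos(61°))
Δλ_expected = 2.4263 × 0.5152
Δλ_expected = 1.2500 pm

Given shift: 1.2500 pm
Expected shift: 1.2500 pm
Difference: 0.0000 pm

The values match. This is consistent with Compton scattering at the stated angle.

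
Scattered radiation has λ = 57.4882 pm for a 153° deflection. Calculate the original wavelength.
52.9000 pm

From λ' = λ + Δλ, we have λ = λ' - Δλ

First calculate the Compton shift:
Δλ = λ_C(1 - cos θ)
Δλ = 2.4263 × (1 - cos(153°))
Δλ = 2.4263 × 1.8910
Δλ = 4.5882 pm

Initial wavelength:
λ = λ' - Δλ
λ = 57.4882 - 4.5882
λ = 52.9000 pm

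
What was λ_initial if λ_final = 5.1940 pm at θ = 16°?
5.1000 pm

From λ' = λ + Δλ, we have λ = λ' - Δλ

First calculate the Compton shift:
Δλ = λ_C(1 - cos θ)
Δλ = 2.4263 × (1 - cos(16°))
Δλ = 2.4263 × 0.0387
Δλ = 0.0940 pm

Initial wavelength:
λ = λ' - Δλ
λ = 5.1940 - 0.0940
λ = 5.1000 pm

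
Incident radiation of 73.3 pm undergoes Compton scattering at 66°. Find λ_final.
74.7394 pm

Using the Compton scattering formula:
λ' = λ + Δλ = λ + λ_C(1 - cos θ)

Given:
- Initial wavelength λ = 73.3 pm
- Scattering angle θ = 66°
- Compton wavelength λ_C ≈ 2.4263 pm

Calculate the shift:
Δλ = 2.4263 × (1 - cos(66°))
Δλ = 2.4263 × 0.5933
Δλ = 1.4394 pm

Final wavelength:
λ' = 73.3 + 1.4394 = 74.7394 pm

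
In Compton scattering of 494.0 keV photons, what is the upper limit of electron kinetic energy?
325.5986 keV

Maximum energy transfer occurs at θ = 180° (backscattering).

Initial photon: E₀ = 494.0 keV → λ₀ = 2.5098 pm

Maximum Compton shift (at 180°):
Δλ_max = 2λ_C = 2 × 2.4263 = 4.8526 pm

Final wavelength:
λ' = 2.5098 + 4.8526 = 7.3624 pm

Minimum photon energy (maximum energy to electron):
E'_min = hc/λ' = 168.4014 keV

Maximum electron kinetic energy:
K_max = E₀ - E'_min = 494.0000 - 168.4014 = 325.5986 keV

(Intermediate values are shown rounded; full precision is carried through to the final answer.)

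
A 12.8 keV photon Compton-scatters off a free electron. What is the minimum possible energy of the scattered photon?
12.1893 keV (at θ = 180°)

The scattered photon has minimum energy when its wavelength is maximum, i.e., when the Compton shift Δλ = λ_C(1 − cos θ) is maximum. This occurs at θ = 180° (backscattering), giving Δλ_max = 2λ_C = 4.8526 pm.

Initial wavelength: λ₀ = hc/E₀ = 96.8627 pm
Maximum final wavelength: λ'_max = λ₀ + 2λ_C = 96.8627 + 4.8526 = 101.7153 pm
Minimum final energy: E'_min = hc/λ'_max = 12.1893 keV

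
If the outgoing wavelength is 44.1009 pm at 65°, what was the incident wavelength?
42.7000 pm

From λ' = λ + Δλ, we have λ = λ' - Δλ

First calculate the Compton shift:
Δλ = λ_C(1 - cos θ)
Δλ = 2.4263 × (1 - cos(65°))
Δλ = 2.4263 × 0.5774
Δλ = 1.4009 pm

Initial wavelength:
λ = λ' - Δλ
λ = 44.1009 - 1.4009
λ = 42.7000 pm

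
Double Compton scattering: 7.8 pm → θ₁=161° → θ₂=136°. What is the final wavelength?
16.6921 pm

Apply Compton shift twice:

First scattering at θ₁ = 161°:
Δλ₁ = λ_C(1 - cos(161°))
Δλ₁ = 2.4263 × 1.9455
Δλ₁ = 4.7204 pm

After first scattering:
λ₁ = 7.8 + 4.7204 = 12.5204 pm

Second scattering at θ₂ = 136°:
Δλ₂ = λ_C(1 - cos(136°))
Δλ₂ = 2.4263 × 1.7193
Δλ₂ = 4.1717 pm

Final wavelength:
λ₂ = 12.5204 + 4.1717 = 16.6921 pm

Total shift: Δλ_total = 4.7204 + 4.1717 = 8.8921 pm

(Intermediate values are shown rounded; full precision is carried through to the final answer.)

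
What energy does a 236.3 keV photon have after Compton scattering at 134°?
132.4806 keV

First convert energy to wavelength:
λ = hc/E, with hc ≈ 1239.842 keV·pm (i.e. 1239.842 eV·nm)

For E = 236.3 keV = 236300 eV:
λ = 1239.842 keV·pm / 236.3 keV
λ = 5.2469 pm

Calculate the Compton shift:
Δλ = λ_C(1 - cos(134°)) = 2.4263 × 1.6947
Δλ = 4.1118 pm

Final wavelength:
λ' = 5.2469 + 4.1118 = 9.3587 pm

Final energy:
E' = hc/λ' = 1239.842 / 9.3587 = 132.4806 keV

(Intermediate values are shown rounded; full precision is carried through to the final answer.)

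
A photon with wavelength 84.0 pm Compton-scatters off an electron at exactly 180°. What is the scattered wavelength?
88.8526 pm

Using the Compton formula: λ' = λ + λ_C(1 − cos θ)

For θ = 180°, cos θ = -1 (exact) = -1.0000, so:
1 − cos 180° = 1 − (-1) = 2.0000

Δλ = λ_C × 2.0000 = 2.4263 × 2.0000 = 4.8526 pm

λ' = 84.0 + 4.8526 = 88.8526 pm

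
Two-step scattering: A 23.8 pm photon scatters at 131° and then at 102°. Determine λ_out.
30.7489 pm

Apply Compton shift twice:

First scattering at θ₁ = 131°:
Δλ₁ = λ_C(1 - cos(131°))
Δλ₁ = 2.4263 × 1.6561
Δλ₁ = 4.0181 pm

After first scattering:
λ₁ = 23.8 + 4.0181 = 27.8181 pm

Second scattering at θ₂ = 102°:
Δλ₂ = λ_C(1 - cos(102°))
Δλ₂ = 2.4263 × 1.2079
Δλ₂ = 2.9308 pm

Final wavelength:
λ₂ = 27.8181 + 2.9308 = 30.7489 pm

Total shift: Δλ_total = 4.0181 + 2.9308 = 6.9489 pm

(Intermediate values are shown rounded; full precision is carried through to the final answer.)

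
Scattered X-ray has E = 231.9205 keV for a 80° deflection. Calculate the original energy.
371.0999 keV

Convert final energy to wavelength (hc ≈ 1239.842 keV·pm):
λ' = hc/E' = 1239.842 / 231.9205 = 5.3460 pm

Calculate the Compton shift:
Δλ = λ_C(1 - cos(80°))
Δλ = 2.4263 × (1 - cos(80°))
Δλ = 2.0050 pm

Initial wavelength:
λ = λ' - Δλ = 5.3460 - 2.0050 = 3.3410 pm

Initial energy:
E = hc/λ = 1239.842 / 3.3410 = 371.0999 keV

(Intermediate values are shown rounded; full precision is carried through to the final answer.)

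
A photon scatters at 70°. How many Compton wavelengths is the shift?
0.6580 λ_C

The Compton shift formula is:
Δλ = λ_C(1 - cos θ)

Dividing both sides by λ_C:
Δλ/λ_C = 1 - cos θ

For θ = 70°:
Δλ/λ_C = 1 - cos(70°)
Δλ/λ_C = 1 - 0.3420
Δλ/λ_C = 0.6580

This means the shift is 0.6580 × λ_C = 1.5965 pm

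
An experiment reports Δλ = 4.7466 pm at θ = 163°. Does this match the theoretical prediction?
Yes, consistent

Calculate the expected shift for θ = 163°:

Δλ_expected = λ_C(1 - cos(163°))
Δλ_expected = 2.4263 × (1 - cos(163°))
Δλ_expected = 2.4263 × 1.9563
Δλ_expected = 4.7466 pm

Given shift: 4.7466 pm
Expected shift: 4.7466 pm
Difference: 0.0000 pm

The values match. This is consistent with Compton scattering at the stated angle.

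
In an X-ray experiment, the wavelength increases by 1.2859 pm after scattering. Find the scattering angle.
61.96°

From the Compton formula Δλ = λ_C(1 - cos θ), we can solve for θ:

cos θ = 1 - Δλ/λ_C

Given:
- Δλ = 1.2859 pm
- λ_C = h/(m_e·c) ≈ 2.42631024 pm

cos θ = 1 - 1.2859/2.42631024
cos θ = 1 - 0.529982
cos θ = 0.470018

θ = arccos(0.470018)
θ = 61.96°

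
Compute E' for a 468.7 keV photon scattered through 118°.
199.6309 keV

First convert energy to wavelength:
λ = hc/E, with hc ≈ 1239.842 keV·pm (i.e. 1239.842 eV·nm)

For E = 468.7 keV = 468700 eV:
λ = 1239.842 keV·pm / 468.7 keV
λ = 2.6453 pm

Calculate the Compton shift:
Δλ = λ_C(1 - cos(118°)) = 2.4263 × 1.4695
Δλ = 3.5654 pm

Final wavelength:
λ' = 2.6453 + 3.5654 = 6.2107 pm

Final energy:
E' = hc/λ' = 1239.842 / 6.2107 = 199.6309 keV

(Intermediate values are shown rounded; full precision is carried through to the final answer.)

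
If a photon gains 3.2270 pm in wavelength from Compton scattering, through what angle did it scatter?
109.27°

From the Compton formula Δλ = λ_C(1 - cos θ), we can solve for θ:

cos θ = 1 - Δλ/λ_C

Given:
- Δλ = 3.2270 pm
- λ_C = h/(m_e·c) ≈ 2.42631024 pm

cos θ = 1 - 3.2270/2.42631024
cos θ = 1 - 1.330003
cos θ = -0.330003

θ = arccos(-0.330003)
θ = 109.27°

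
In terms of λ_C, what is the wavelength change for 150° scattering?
1.8660 λ_C

The Compton shift formula is:
Δλ = λ_C(1 - cos θ)

Dividing both sides by λ_C:
Δλ/λ_C = 1 - cos θ

For θ = 150°:
Δλ/λ_C = 1 - cos(150°)
Δλ/λ_C = 1 - -0.8660
Δλ/λ_C = 1.8660

This means the shift is 1.8660 × λ_C = 4.5276 pm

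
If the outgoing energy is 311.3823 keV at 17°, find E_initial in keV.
319.9000 keV

Convert final energy to wavelength (hc ≈ 1239.842 keV·pm):
λ' = hc/E' = 1239.842 / 311.3823 = 3.9817 pm

Calculate the Compton shift:
Δλ = λ_C(1 - cos(17°))
Δλ = 2.4263 × (1 - cos(17°))
Δλ = 0.1060 pm

Initial wavelength:
λ = λ' - Δλ = 3.9817 - 0.1060 = 3.8757 pm

Initial energy:
E = hc/λ = 1239.842 / 3.8757 = 319.9000 keV

(Intermediate values are shown rounded; full precision is carried through to the final answer.)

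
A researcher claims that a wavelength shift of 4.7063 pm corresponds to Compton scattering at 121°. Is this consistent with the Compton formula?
No, inconsistent

Calculate the expected shift for θ = 121°:

Δλ_expected = λ_C(1 - cos(121°))
Δλ_expected = 2.4263 × (1 - cos(121°))
Δλ_expected = 2.4263 × 1.5150
Δλ_expected = 3.6760 pm

Given shift: 4.7063 pm
Expected shift: 3.6760 pm
Difference: 1.0303 pm

The values do not match. The given shift corresponds to θ ≈ 160.0°, not 121°.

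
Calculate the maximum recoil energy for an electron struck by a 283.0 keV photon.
148.7262 keV

Maximum energy transfer occurs at θ = 180° (backscattering).

Initial photon: E₀ = 283.0 keV → λ₀ = 4.3811 pm

Maximum Compton shift (at 180°):
Δλ_max = 2λ_C = 2 × 2.4263 = 4.8526 pm

Final wavelength:
λ' = 4.3811 + 4.8526 = 9.2337 pm

Minimum photon energy (maximum energy to electron):
E'_min = hc/λ' = 134.2738 keV

Maximum electron kinetic energy:
K_max = E₀ - E'_min = 283.0000 - 134.2738 = 148.7262 keV

(Intermediate values are shown rounded; full precision is carried through to the final answer.)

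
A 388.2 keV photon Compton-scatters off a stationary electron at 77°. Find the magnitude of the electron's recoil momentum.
2.1887e-22 kg·m/s

The electron is initially at rest, so by conservation of momentum:
p⃗_e = p⃗₀ − p⃗'  (incident photon momentum minus scattered photon momentum)

Photon momentum magnitudes (p = h/λ = E/c):
λ₀ = hc/E₀ = 3.1938 pm → p₀ = h/λ₀ = 2.0747e-22 kg·m/s
Δλ = λ_C(1 − cos 77°) = 1.8805 pm
λ' = 5.0743 pm → p' = h/λ' = 1.3058e-22 kg·m/s

The scattered photon makes angle θ = 77° with the incident direction, so by the law of cosines:
|p⃗_e|² = p₀² + p'² − 2p₀p'cos θ
|p⃗_e|² = (2.0747e-22)² + (1.3058e-22)² − 2·2.0747e-22·1.3058e-22·cos(77°)
|p⃗_e| = 2.1887e-22 kg·m/s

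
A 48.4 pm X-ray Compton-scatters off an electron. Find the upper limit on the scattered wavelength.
53.2526 pm (at θ = 180°)

The Compton shift is Δλ = λ_C(1 − cos θ).

Since cos θ ranges from −1 to 1, the factor (1 − cos θ) ranges from 0 to 2; the maximum shift occurs at θ = 180° (backscattering):
Δλ_max = 2λ_C = 2 × 2.4263 pm = 4.8526 pm

Maximum scattered wavelength:
λ'_max = λ₀ + Δλ_max = 48.4 + 4.8526 = 53.2526 pm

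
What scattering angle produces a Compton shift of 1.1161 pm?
57.32°

From the Compton formula Δλ = λ_C(1 - cos θ), we can solve for θ:

cos θ = 1 - Δλ/λ_C

Given:
- Δλ = 1.1161 pm
- λ_C = h/(m_e·c) ≈ 2.42631024 pm

cos θ = 1 - 1.1161/2.42631024
cos θ = 1 - 0.459999
cos θ = 0.540001

θ = arccos(0.540001)
θ = 57.32°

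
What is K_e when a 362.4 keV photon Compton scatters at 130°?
195.0146 keV

By energy conservation: K_e = E_initial - E_final

First find the scattered photon energy:
Initial wavelength: λ = hc/E = 3.4212 pm
Compton shift: Δλ = λ_C(1 - cos(130°)) = 3.9859 pm
Final wavelength: λ' = 3.4212 + 3.9859 = 7.4071 pm
Final photon energy: E' = hc/λ' = 167.3854 keV

Electron kinetic energy:
K_e = E - E' = 362.4000 - 167.3854 = 195.0146 keV

(Intermediate values are shown rounded; full precision is carried through to the final answer.)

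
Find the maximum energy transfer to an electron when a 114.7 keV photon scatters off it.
35.5378 keV

Maximum energy transfer occurs at θ = 180° (backscattering).

Initial photon: E₀ = 114.7 keV → λ₀ = 10.8094 pm

Maximum Compton shift (at 180°):
Δλ_max = 2λ_C = 2 × 2.4263 = 4.8526 pm

Final wavelength:
λ' = 10.8094 + 4.8526 = 15.6621 pm

Minimum photon energy (maximum energy to electron):
E'_min = hc/λ' = 79.1622 keV

Maximum electron kinetic energy:
K_max = E₀ - E'_min = 114.7000 - 79.1622 = 35.5378 keV

(Intermediate values are shown rounded; full precision is carried through to the final answer.)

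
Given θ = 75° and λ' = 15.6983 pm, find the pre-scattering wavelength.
13.9000 pm

From λ' = λ + Δλ, we have λ = λ' - Δλ

First calculate the Compton shift:
Δλ = λ_C(1 - cos θ)
Δλ = 2.4263 × (1 - cos(75°))
Δλ = 2.4263 × 0.7412
Δλ = 1.7983 pm

Initial wavelength:
λ = λ' - Δλ
λ = 15.6983 - 1.7983
λ = 13.9000 pm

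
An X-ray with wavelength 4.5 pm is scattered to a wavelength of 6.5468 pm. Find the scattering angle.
81.00°

First find the wavelength shift:
Δλ = λ' - λ = 6.5468 - 4.5 = 2.0468 pm

Using Δλ = λ_C(1 - cos θ), with λ_C = h/(m_e·c) ≈ 2.42631024 pm:
cos θ = 1 - Δλ/λ_C
cos θ = 1 - 2.0468/2.42631024
cos θ = 0.156415

θ = arccos(0.156415)
θ = 81.00°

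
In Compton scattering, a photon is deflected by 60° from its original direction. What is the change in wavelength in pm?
1.2132 pm

Using the Compton scattering formula:
Δλ = λ_C(1 - cos θ)

where λ_C = h/(m_e·c) ≈ 2.4263 pm is the Compton wavelength of an electron.

For θ = 60°:
cos(60°) = 0.5000
1 - cos(60°) = 0.5000

Δλ = 2.4263 × 0.5000
Δλ = 1.2132 pm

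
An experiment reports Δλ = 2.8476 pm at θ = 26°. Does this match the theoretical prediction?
No, inconsistent

Calculate the expected shift for θ = 26°:

Δλ_expected = λ_C(1 - cos(26°))
Δλ_expected = 2.4263 × (1 - cos(26°))
Δλ_expected = 2.4263 × 0.1012
Δλ_expected = 0.2456 pm

Given shift: 2.8476 pm
Expected shift: 0.2456 pm
Difference: 2.6021 pm

The values do not match. The given shift corresponds to θ ≈ 100.0°, not 26°.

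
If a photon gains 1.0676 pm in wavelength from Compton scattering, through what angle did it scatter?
55.94°

From the Compton formula Δλ = λ_C(1 - cos θ), we can solve for θ:

cos θ = 1 - Δλ/λ_C

Given:
- Δλ = 1.0676 pm
- λ_C = h/(m_e·c) ≈ 2.42631024 pm

cos θ = 1 - 1.0676/2.42631024
cos θ = 1 - 0.440010
cos θ = 0.559990

θ = arccos(0.559990)
θ = 55.94°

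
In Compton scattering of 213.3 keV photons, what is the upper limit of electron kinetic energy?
97.0498 keV

Maximum energy transfer occurs at θ = 180° (backscattering).

Initial photon: E₀ = 213.3 keV → λ₀ = 5.8127 pm

Maximum Compton shift (at 180°):
Δλ_max = 2λ_C = 2 × 2.4263 = 4.8526 pm

Final wavelength:
λ' = 5.8127 + 4.8526 = 10.6653 pm

Minimum photon energy (maximum energy to electron):
E'_min = hc/λ' = 116.2502 keV

Maximum electron kinetic energy:
K_max = E₀ - E'_min = 213.3000 - 116.2502 = 97.0498 keV

(Intermediate values are shown rounded; full precision is carried through to the final answer.)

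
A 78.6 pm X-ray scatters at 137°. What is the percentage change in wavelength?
5.3445%

Calculate the Compton shift:
Δλ = λ_C(1 - cos(137°))
Δλ = 2.4263 × (1 - cos(137°))
Δλ = 2.4263 × 1.7314
Δλ = 4.2008 pm

Percentage change:
(Δλ/λ₀) × 100 = (4.2008/78.6) × 100
= 5.3445%

(Intermediate values are shown rounded; full precision is carried through to the final answer.)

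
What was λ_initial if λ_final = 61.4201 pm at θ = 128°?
57.5000 pm

From λ' = λ + Δλ, we have λ = λ' - Δλ

First calculate the Compton shift:
Δλ = λ_C(1 - cos θ)
Δλ = 2.4263 × (1 - cos(128°))
Δλ = 2.4263 × 1.6157
Δλ = 3.9201 pm

Initial wavelength:
λ = λ' - Δλ
λ = 61.4201 - 3.9201
λ = 57.5000 pm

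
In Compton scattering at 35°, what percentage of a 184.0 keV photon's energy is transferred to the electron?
0.0611 (or 6.11%)

Calculate initial and final photon energies:

Initial: E₀ = 184.0 keV → λ₀ = 6.7383 pm
Compton shift: Δλ = 0.4388 pm
Final wavelength: λ' = 7.1771 pm
Final energy: E' = 172.7506 keV

Fractional energy loss:
(E₀ - E')/E₀ = (184.0000 - 172.7506)/184.0000
= 11.2494/184.0000
= 0.0611
= 6.11%

(Intermediate values are shown rounded; full precision is carried through to the final answer.)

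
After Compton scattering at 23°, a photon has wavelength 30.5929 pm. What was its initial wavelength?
30.4000 pm

From λ' = λ + Δλ, we have λ = λ' - Δλ

First calculate the Compton shift:
Δλ = λ_C(1 - cos θ)
Δλ = 2.4263 × (1 - cos(23°))
Δλ = 2.4263 × 0.0795
Δλ = 0.1929 pm

Initial wavelength:
λ = λ' - Δλ
λ = 30.5929 - 0.1929
λ = 30.4000 pm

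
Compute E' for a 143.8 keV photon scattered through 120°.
101.1170 keV

First convert energy to wavelength:
λ = hc/E, with hc ≈ 1239.842 keV·pm (i.e. 1239.842 eV·nm)

For E = 143.8 keV = 143800 eV:
λ = 1239.842 keV·pm / 143.8 keV
λ = 8.6220 pm

Calculate the Compton shift:
Δλ = λ_C(1 - cos(120°)) = 2.4263 × 1.5000
Δλ = 3.6395 pm

Final wavelength:
λ' = 8.6220 + 3.6395 = 12.2615 pm

Final energy:
E' = hc/λ' = 1239.842 / 12.2615 = 101.1170 keV

(Intermediate values are shown rounded; full precision is carried through to the final answer.)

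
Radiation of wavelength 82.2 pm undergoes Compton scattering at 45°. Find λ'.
82.9106 pm

Using the Compton formula: λ' = λ + λ_C(1 − cos θ)

For θ = 45°, cos θ = √2/2 (exact) ≈ 0.7071, so:
1 − cos 45° = 1 − (√2/2) ≈ 0.2929

Δλ = λ_C × 0.2929 = 2.4263 × 0.2929 = 0.7106 pm

λ' = 82.2 + 0.7106 = 82.9106 pm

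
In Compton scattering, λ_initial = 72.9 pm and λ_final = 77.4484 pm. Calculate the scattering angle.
151.00°

First find the wavelength shift:
Δλ = λ' - λ = 77.4484 - 72.9 = 4.5484 pm

Using Δλ = λ_C(1 - cos θ), with λ_C = h/(m_e·c) ≈ 2.42631024 pm:
cos θ = 1 - Δλ/λ_C
cos θ = 1 - 4.5484/2.42631024
cos θ = -0.874616

θ = arccos(-0.874616)
θ = 151.00°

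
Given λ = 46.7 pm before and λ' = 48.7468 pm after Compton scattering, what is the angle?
81.00°

First find the wavelength shift:
Δλ = λ' - λ = 48.7468 - 46.7 = 2.0468 pm

Using Δλ = λ_C(1 - cos θ), with λ_C = h/(m_e·c) ≈ 2.42631024 pm:
cos θ = 1 - Δλ/λ_C
cos θ = 1 - 2.0468/2.42631024
cos θ = 0.156415

θ = arccos(0.156415)
θ = 81.00°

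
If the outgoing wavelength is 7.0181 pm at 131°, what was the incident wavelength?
3.0000 pm

From λ' = λ + Δλ, we have λ = λ' - Δλ

First calculate the Compton shift:
Δλ = λ_C(1 - cos θ)
Δλ = 2.4263 × (1 - cos(131°))
Δλ = 2.4263 × 1.6561
Δλ = 4.0181 pm

Initial wavelength:
λ = λ' - Δλ
λ = 7.0181 - 4.0181
λ = 3.0000 pm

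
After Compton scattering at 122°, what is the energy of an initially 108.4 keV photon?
81.8393 keV

First convert energy to wavelength:
λ = hc/E, with hc ≈ 1239.842 keV·pm (i.e. 1239.842 eV·nm)

For E = 108.4 keV = 108400 eV:
λ = 1239.842 keV·pm / 108.4 keV
λ = 11.4377 pm

Calculate the Compton shift:
Δλ = λ_C(1 - cos(122°)) = 2.4263 × 1.5299
Δλ = 3.7121 pm

Final wavelength:
λ' = 11.4377 + 3.7121 = 15.1497 pm

Final energy:
E' = hc/λ' = 1239.842 / 15.1497 = 81.8393 keV

(Intermediate values are shown rounded; full precision is carried through to the final answer.)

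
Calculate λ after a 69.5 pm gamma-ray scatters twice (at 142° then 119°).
77.4409 pm

Apply Compton shift twice:

First scattering at θ₁ = 142°:
Δλ₁ = λ_C(1 - cos(142°))
Δλ₁ = 2.4263 × 1.7880
Δλ₁ = 4.3383 pm

After first scattering:
λ₁ = 69.5 + 4.3383 = 73.8383 pm

Second scattering at θ₂ = 119°:
Δλ₂ = λ_C(1 - cos(119°))
Δλ₂ = 2.4263 × 1.4848
Δλ₂ = 3.6026 pm

Final wavelength:
λ₂ = 73.8383 + 3.6026 = 77.4409 pm

Total shift: Δλ_total = 4.3383 + 3.6026 = 7.9409 pm

(Intermediate values are shown rounded; full precision is carried through to the final answer.)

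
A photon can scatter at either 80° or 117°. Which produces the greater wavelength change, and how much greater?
117° produces the larger shift by a factor of 1.760

Calculate both shifts using Δλ = λ_C(1 - cos θ):

For θ₁ = 80°:
Δλ₁ = 2.4263 × (1 - cos(80°))
Δλ₁ = 2.4263 × 0.8264
Δλ₁ = 2.0050 pm

For θ₂ = 117°:
Δλ₂ = 2.4263 × (1 - cos(117°))
Δλ₂ = 2.4263 × 1.4540
Δλ₂ = 3.5278 pm

The 117° angle produces the larger shift.
Ratio: 3.5278/2.0050 = 1.760

(Intermediate values are shown rounded; full precision is carried through to the final answer.)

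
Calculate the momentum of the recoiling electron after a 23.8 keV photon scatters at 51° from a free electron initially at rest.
1.0861e-23 kg·m/s

The electron is initially at rest, so by conservation of momentum:
p⃗_e = p⃗₀ − p⃗'  (incident photon momentum minus scattered photon momentum)

Photon momentum magnitudes (p = h/λ = E/c):
λ₀ = hc/E₀ = 52.0942 pm → p₀ = h/λ₀ = 1.2719e-23 kg·m/s
Δλ = λ_C(1 − cos 51°) = 0.8994 pm
λ' = 52.9936 pm → p' = h/λ' = 1.2504e-23 kg·m/s

The scattered photon makes angle θ = 51° with the incident direction, so by the law of cosines:
|p⃗_e|² = p₀² + p'² − 2p₀p'cos θ
|p⃗_e|² = (1.2719e-23)² + (1.2504e-23)² − 2·1.2719e-23·1.2504e-23·cos(51°)
|p⃗_e| = 1.0861e-23 kg·m/s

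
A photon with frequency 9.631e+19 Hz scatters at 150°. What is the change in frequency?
5.707e+19 Hz (decrease)

Convert frequency to wavelength (c = 299792458 m/s):
λ₀ = c/f₀ = 299792458/9.631e+19 = 3.1127864e-12 m = 3.1128 pm

Calculate Compton shift:
Δλ = λ_C(1 - cos(150°)) = 4.5276 pm

Final wavelength:
λ' = λ₀ + Δλ = 3.1128 + 4.5276 = 7.6403 pm

Final frequency:
f' = c/λ' = 299792458/7.6403429e-12 = 3.9238089e+19 Hz

Frequency shift (decrease):
Δf = f₀ - f' = 9.631e+19 - 3.9238089e+19 = 5.707e+19 Hz

(Intermediate values are shown rounded; full precision is carried through to the final answer.)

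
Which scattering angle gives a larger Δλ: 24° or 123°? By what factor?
123° produces the larger shift by a factor of 17.866

Calculate both shifts using Δλ = λ_C(1 - cos θ):

For θ₁ = 24°:
Δλ₁ = 2.4263 × (1 - cos(24°))
Δλ₁ = 2.4263 × 0.0865
Δλ₁ = 0.2098 pm

For θ₂ = 123°:
Δλ₂ = 2.4263 × (1 - cos(123°))
Δλ₂ = 2.4263 × 1.5446
Δλ₂ = 3.7478 pm

The 123° angle produces the larger shift.
Ratio: 3.7478/0.2098 = 17.866

(Intermediate values are shown rounded; full precision is carried through to the final answer.)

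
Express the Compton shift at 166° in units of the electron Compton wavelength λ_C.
1.9703 λ_C

The Compton shift formula is:
Δλ = λ_C(1 - cos θ)

Dividing both sides by λ_C:
Δλ/λ_C = 1 - cos θ

For θ = 166°:
Δλ/λ_C = 1 - cos(166°)
Δλ/λ_C = 1 - -0.9703
Δλ/λ_C = 1.9703

This means the shift is 1.9703 × λ_C = 4.7805 pm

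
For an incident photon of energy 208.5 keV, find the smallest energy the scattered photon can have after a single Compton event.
114.8097 keV (at θ = 180°)

The scattered photon has minimum energy when its wavelength is maximum, i.e., when the Compton shift Δλ = λ_C(1 − cos θ) is maximum. This occurs at θ = 180° (backscattering), giving Δλ_max = 2λ_C = 4.8526 pm.

Initial wavelength: λ₀ = hc/E₀ = 5.9465 pm
Maximum final wavelength: λ'_max = λ₀ + 2λ_C = 5.9465 + 4.8526 = 10.7991 pm
Minimum final energy: E'_min = hc/λ'_max = 114.8097 keV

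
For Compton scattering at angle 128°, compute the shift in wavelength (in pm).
3.9201 pm

Using the Compton scattering formula:
Δλ = λ_C(1 - cos θ)

where λ_C = h/(m_e·c) ≈ 2.4263 pm is the Compton wavelength of an electron.

For θ = 128°:
cos(128°) = -0.6157
1 - cos(128°) = 1.6157

Δλ = 2.4263 × 1.6157
Δλ = 3.9201 pm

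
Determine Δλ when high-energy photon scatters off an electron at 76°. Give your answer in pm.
1.8393 pm

Using the Compton scattering formula:
Δλ = λ_C(1 - cos θ)

where λ_C = h/(m_e·c) ≈ 2.4263 pm is the Compton wavelength of an electron.

For θ = 76°:
cos(76°) = 0.2419
1 - cos(76°) = 0.7581

Δλ = 2.4263 × 0.7581
Δλ = 1.8393 pm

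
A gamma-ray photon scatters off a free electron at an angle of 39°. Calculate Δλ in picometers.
0.5407 pm

Using the Compton scattering formula:
Δλ = λ_C(1 - cos θ)

where λ_C = h/(m_e·c) ≈ 2.4263 pm is the Compton wavelength of an electron.

For θ = 39°:
cos(39°) = 0.7771
1 - cos(39°) = 0.2229

Δλ = 2.4263 × 0.2229
Δλ = 0.5407 pm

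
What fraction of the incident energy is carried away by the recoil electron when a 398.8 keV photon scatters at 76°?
0.3717 (or 37.17%)

Calculate initial and final photon energies:

Initial: E₀ = 398.8 keV → λ₀ = 3.1089 pm
Compton shift: Δλ = 1.8393 pm
Final wavelength: λ' = 4.9483 pm
Final energy: E' = 250.5610 keV

Fractional energy loss:
(E₀ - E')/E₀ = (398.8000 - 250.5610)/398.8000
= 148.2390/398.8000
= 0.3717
= 37.17%

(Intermediate values are shown rounded; full precision is carried through to the final answer.)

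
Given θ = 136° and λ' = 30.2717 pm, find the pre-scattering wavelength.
26.1000 pm

From λ' = λ + Δλ, we have λ = λ' - Δλ

First calculate the Compton shift:
Δλ = λ_C(1 - cos θ)
Δλ = 2.4263 × (1 - cos(136°))
Δλ = 2.4263 × 1.7193
Δλ = 4.1717 pm

Initial wavelength:
λ = λ' - Δλ
λ = 30.2717 - 4.1717
λ = 26.1000 pm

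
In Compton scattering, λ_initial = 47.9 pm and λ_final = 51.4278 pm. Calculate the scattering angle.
117.00°

First find the wavelength shift:
Δλ = λ' - λ = 51.4278 - 47.9 = 3.5278 pm

Using Δλ = λ_C(1 - cos θ), with λ_C = h/(m_e·c) ≈ 2.42631024 pm:
cos θ = 1 - Δλ/λ_C
cos θ = 1 - 3.5278/2.42631024
cos θ = -0.453977

θ = arccos(-0.453977)
θ = 117.00°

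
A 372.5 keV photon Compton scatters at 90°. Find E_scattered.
215.4469 keV

First convert energy to wavelength:
λ = hc/E, with hc ≈ 1239.842 keV·pm (i.e. 1239.842 eV·nm)

For E = 372.5 keV = 372500 eV:
λ = 1239.842 keV·pm / 372.5 keV
λ = 3.3284 pm

Calculate the Compton shift:
Δλ = λ_C(1 - cos(90°)) = 2.4263 × 1.0000
Δλ = 2.4263 pm

Final wavelength:
λ' = 3.3284 + 2.4263 = 5.7547 pm

Final energy:
E' = hc/λ' = 1239.842 / 5.7547 = 215.4469 keV

(Intermediate values are shown rounded; full precision is carried through to the final answer.)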